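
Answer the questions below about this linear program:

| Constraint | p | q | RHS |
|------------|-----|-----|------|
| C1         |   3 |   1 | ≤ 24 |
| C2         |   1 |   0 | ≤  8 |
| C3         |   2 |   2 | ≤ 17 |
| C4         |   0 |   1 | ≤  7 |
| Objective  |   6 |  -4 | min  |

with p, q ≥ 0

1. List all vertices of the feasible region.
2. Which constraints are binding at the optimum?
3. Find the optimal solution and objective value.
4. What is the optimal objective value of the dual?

1. (0, 0), (8, 0), (7.75, 0.75), (1.5, 7), (0, 7)
2. C4, p ≥ 0
3. p = 0, q = 7, z = -28
4. -28 (by strong duality, equal to the primal optimum)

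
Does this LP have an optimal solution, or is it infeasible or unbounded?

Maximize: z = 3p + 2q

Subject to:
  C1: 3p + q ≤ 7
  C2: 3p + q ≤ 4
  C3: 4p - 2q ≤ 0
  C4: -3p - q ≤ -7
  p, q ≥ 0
C2 requires 3p + q ≤ 4, while C4 (-3p - q ≤ -7) is equivalent to 3p + q ≥ 7. Together they would need 7 ≤ 3p + q ≤ 4, which is impossible since 7 > 4. No point satisfies all constraints.

Infeasible: no point satisfies all constraints simultaneously.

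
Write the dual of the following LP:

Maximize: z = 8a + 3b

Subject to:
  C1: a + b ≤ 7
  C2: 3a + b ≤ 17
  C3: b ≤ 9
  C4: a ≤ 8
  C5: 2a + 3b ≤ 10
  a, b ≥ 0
Minimize: z = 7y1 + 17y2 + 9y3 + 8y4 + 10y5

Subject to:
  C1: -y1 - 3y2 - y4 - 2y5 ≤ -8
  C2: -y1 - y2 - y3 - 3y5 ≤ -3
  y1, y2, y3, y4, y5 ≥ 0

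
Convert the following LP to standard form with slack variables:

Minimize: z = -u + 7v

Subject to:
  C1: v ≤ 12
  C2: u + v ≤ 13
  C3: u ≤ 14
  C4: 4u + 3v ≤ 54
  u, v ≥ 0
min z = -u + 7v

s.t.
  v + s1 = 12
  u + v + s2 = 13
  u + s3 = 14
  4u + 3v + s4 = 54
  u, v, s1, s2, s3, s4 ≥ 0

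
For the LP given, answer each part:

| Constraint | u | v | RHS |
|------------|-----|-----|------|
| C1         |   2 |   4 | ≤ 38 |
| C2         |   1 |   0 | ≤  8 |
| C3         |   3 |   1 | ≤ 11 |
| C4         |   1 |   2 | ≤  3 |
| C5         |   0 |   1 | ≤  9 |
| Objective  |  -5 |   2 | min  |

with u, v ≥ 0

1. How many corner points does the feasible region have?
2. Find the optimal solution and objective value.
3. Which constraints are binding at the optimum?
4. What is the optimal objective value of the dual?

1. 3
2. u = 3, v = 0, z = -15
3. C4, v ≥ 0
4. -15 (by strong duality, equal to the primal optimum)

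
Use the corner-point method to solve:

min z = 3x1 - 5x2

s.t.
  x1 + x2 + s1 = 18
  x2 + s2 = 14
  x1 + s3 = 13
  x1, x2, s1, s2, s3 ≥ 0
x1 = 0, x2 = 14, z = -70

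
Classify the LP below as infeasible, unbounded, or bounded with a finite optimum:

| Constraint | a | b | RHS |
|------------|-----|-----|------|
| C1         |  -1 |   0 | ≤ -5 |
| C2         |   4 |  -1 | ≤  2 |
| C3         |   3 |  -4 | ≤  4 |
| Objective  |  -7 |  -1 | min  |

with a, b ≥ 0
Feasible point: (5, 18) satisfies every constraint, so the LP is feasible.
Direction d = (0, 1): for each constraint row a, a·d ≤ 0 —
  (-1)(0) + (0)(1) = 0 ≤ 0
  (4)(0) + (-1)(1) = -1 ≤ 0
  (3)(0) + (-4)(1) = -4 ≤ 0
and d ≥ 0, so (5, 18) + t·d stays feasible for every t ≥ 0. Along this ray z = -7a - b changes by -1 per unit t, so z → −∞.

The LP is unbounded; z can be made arbitrarily small.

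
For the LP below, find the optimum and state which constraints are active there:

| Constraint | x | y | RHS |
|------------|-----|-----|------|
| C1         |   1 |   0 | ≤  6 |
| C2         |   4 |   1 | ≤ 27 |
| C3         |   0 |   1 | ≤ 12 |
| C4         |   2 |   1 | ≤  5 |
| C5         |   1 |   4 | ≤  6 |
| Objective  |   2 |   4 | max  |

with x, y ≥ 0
Optimal: x = 2, y = 1
Binding: C4, C5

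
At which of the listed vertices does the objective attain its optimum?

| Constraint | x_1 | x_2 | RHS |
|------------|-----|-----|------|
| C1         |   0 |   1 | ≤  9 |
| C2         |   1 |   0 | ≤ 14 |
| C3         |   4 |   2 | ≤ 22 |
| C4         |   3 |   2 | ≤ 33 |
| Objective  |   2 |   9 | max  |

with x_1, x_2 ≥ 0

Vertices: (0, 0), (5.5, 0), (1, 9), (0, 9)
(1, 9) with z = 83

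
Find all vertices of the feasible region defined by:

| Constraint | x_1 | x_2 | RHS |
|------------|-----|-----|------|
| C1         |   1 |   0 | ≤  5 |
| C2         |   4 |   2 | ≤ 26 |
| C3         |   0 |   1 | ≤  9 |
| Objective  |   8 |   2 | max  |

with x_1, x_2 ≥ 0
Each vertex is the intersection of two constraint boundaries that also satisfies all remaining constraints:
  x_1 = 0 and x_2 = 0 → (0, 0)
  x_1 = 5 and x_2 = 0 → (5, 0)
  x_1 = 5 and 4x_1 + 2x_2 = 26 → (5, 3)
  4x_1 + 2x_2 = 26 and x_2 = 9 → (2, 9)
  x_2 = 9 and x_1 = 0 → (0, 9)

Vertices: (0, 0), (5, 0), (5, 3), (2, 9), (0, 9)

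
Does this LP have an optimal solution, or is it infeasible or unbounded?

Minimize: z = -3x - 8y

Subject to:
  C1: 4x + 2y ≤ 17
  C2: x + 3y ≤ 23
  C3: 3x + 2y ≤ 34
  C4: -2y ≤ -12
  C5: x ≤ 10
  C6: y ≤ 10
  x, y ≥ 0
The point (0.5, 7.5) satisfies every constraint, so the LP is feasible; the constraints give x ≤ 10 and y ≤ 10, which with x, y ≥ 0 keep the feasible region inside a bounded box. A feasible, bounded LP attains a finite optimum at a vertex.

Evaluating z = -3x - 8y at each vertex:
  (0, 6): z = -48
  (1.25, 6): z = -51.75
  (0.5, 7.5): z = -61.5
  (0, 7.667): z = -61.33

Feasible with finite optimum z* = -61.5 at (0.5, 7.5).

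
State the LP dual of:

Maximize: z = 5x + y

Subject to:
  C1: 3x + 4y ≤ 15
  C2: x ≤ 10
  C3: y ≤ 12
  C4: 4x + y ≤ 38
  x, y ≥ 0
Minimize: z = 15y1 + 10y2 + 12y3 + 38y4

Subject to:
  C1: -3y1 - y2 - 4y4 ≤ -5
  C2: -4y1 - y3 - y4 ≤ -1
  y1, y2, y3, y4 ≥ 0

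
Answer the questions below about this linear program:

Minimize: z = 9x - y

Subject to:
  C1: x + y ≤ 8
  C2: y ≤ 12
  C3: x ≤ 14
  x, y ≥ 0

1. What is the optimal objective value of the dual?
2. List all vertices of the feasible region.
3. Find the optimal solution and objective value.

1. -8 (by strong duality, equal to the primal optimum)
2. (0, 0), (8, 0), (0, 8)
3. x = 0, y = 8, z = -8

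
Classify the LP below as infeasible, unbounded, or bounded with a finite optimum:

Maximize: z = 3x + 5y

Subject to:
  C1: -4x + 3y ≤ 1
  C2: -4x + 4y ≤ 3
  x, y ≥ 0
Feasible point: (0, 0) satisfies every constraint, so the LP is feasible.
Direction d = (1, 0): for each constraint row a, a·d ≤ 0 —
  (-4)(1) + (3)(0) = -4 ≤ 0
  (-4)(1) + (4)(0) = -4 ≤ 0
and d ≥ 0, so (0, 0) + t·d stays feasible for every t ≥ 0. Along this ray z = 3x + 5y changes by 3 per unit t, so z → +∞.

Unbounded — the objective can increase without bound over the feasible region.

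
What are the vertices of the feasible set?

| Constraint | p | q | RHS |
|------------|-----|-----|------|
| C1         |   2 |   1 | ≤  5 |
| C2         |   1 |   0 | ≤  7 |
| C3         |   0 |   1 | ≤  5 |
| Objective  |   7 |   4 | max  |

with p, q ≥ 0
Each vertex is the intersection of two constraint boundaries that also satisfies all remaining constraints:
  p = 0 and q = 0 → (0, 0)
  2p + q = 5 and q = 0 → (2.5, 0)
  2p + q = 5 and q = 5 → (0, 5)

Vertices: (0, 0), (2.5, 0), (0, 5)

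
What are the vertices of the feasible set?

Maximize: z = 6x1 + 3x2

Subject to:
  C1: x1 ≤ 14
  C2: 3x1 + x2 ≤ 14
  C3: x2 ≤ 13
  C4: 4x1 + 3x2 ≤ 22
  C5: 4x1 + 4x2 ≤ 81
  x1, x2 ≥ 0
Each vertex is the intersection of two constraint boundaries that also satisfies all remaining constraints:
  x1 = 0 and x2 = 0 → (0, 0)
  3x1 + x2 = 14 and x2 = 0 → (4.667, 0)
  3x1 + x2 = 14 and 4x1 + 3x2 = 22 → (4, 2)
  4x1 + 3x2 = 22 and x1 = 0 → (0, 7.333)

Vertices: (0, 0), (4.667, 0), (4, 2), (0, 7.333)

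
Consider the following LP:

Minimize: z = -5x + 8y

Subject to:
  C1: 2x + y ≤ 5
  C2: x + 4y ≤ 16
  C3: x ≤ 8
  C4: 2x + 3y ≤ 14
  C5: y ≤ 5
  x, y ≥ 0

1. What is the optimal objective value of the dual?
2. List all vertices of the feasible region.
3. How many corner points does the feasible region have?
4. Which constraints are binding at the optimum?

1. -12.5 (by strong duality, equal to the primal optimum)
2. (0, 0), (2.5, 0), (0.5714, 3.857), (0, 4)
3. 4
4. C1, y ≥ 0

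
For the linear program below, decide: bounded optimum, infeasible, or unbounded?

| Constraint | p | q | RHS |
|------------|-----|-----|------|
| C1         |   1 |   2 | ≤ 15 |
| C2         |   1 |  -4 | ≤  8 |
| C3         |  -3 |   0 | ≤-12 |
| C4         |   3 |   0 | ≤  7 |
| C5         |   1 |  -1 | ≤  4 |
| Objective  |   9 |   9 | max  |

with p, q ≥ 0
C4 requires 3p ≤ 7, while C3 (-3p ≤ -12) is equivalent to 3p ≥ 12. Together they would need 12 ≤ 3p ≤ 7, which is impossible since 12 > 7. No point satisfies all constraints.

Infeasible: no point satisfies all constraints simultaneously.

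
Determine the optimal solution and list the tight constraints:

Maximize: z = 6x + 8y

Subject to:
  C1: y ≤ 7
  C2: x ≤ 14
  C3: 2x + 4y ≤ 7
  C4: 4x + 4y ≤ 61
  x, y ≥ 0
Optimal: x = 3.5, y = 0
Slack at optimum:
  C1: slack = 7
  C2: slack = 10.5
  C3: slack = 0 (binding)
  C4: slack = 47
  x ≥ 0: x = 3.5
  y ≥ 0: y = 0 (binding)
Binding constraints: C3, y ≥ 0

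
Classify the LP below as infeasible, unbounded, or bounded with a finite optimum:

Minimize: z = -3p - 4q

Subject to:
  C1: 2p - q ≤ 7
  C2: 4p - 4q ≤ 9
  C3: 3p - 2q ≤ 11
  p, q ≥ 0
Feasible point: (0, 0) satisfies every constraint, so the LP is feasible.
Direction d = (0, 1): for each constraint row a, a·d ≤ 0 —
  (2)(0) + (-1)(1) = -1 ≤ 0
  (4)(0) + (-4)(1) = -4 ≤ 0
  (3)(0) + (-2)(1) = -2 ≤ 0
and d ≥ 0, so (0, 0) + t·d stays feasible for every t ≥ 0. Along this ray z = -3p - 4q changes by -4 per unit t, so z → −∞.

Unbounded: there is a feasible ray along which z → −∞.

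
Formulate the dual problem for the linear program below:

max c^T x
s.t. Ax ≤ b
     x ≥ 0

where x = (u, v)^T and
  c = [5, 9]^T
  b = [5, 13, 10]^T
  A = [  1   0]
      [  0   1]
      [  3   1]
Minimize: z = 5y1 + 13y2 + 10y3

Subject to:
  C1: -y1 - 3y3 ≤ -5
  C2: -y2 - y3 ≤ -9
  y1, y2, y3 ≥ 0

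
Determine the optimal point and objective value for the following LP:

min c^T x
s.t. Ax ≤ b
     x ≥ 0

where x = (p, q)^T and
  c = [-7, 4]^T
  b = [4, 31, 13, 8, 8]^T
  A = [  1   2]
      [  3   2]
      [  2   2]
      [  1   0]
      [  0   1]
Each vertex is the intersection of two constraint boundaries that also satisfies all remaining constraints:
  p = 0 and q = 0 → (0, 0)
  p + 2q = 4 and q = 0 → (4, 0)
  p + 2q = 4 and p = 0 → (0, 2)

Evaluating z = -7p + 4q at each vertex:
  (0, 0): z = 0
  (4, 0): z = -28
  (0, 2): z = 8

The minimum is at (4, 0) with z = -28.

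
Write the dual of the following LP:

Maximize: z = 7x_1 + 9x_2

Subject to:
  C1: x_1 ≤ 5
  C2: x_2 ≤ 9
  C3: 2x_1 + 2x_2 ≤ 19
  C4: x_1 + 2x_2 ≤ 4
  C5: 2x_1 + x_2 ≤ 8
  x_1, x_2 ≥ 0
Minimize: z = 5y1 + 9y2 + 19y3 + 4y4 + 8y5

Subject to:
  C1: -y1 - 2y3 - y4 - 2y5 ≤ -7
  C2: -y2 - 2y3 - 2y4 - y5 ≤ -9
  y1, y2, y3, y4, y5 ≥ 0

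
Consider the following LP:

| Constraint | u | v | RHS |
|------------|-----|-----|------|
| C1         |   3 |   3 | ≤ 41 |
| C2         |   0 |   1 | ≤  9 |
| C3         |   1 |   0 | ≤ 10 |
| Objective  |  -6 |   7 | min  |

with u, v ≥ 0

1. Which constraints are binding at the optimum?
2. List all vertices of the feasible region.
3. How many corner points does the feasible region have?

1. C3, v ≥ 0
2. (0, 0), (10, 0), (10, 3.667), (4.667, 9), (0, 9)
3. 5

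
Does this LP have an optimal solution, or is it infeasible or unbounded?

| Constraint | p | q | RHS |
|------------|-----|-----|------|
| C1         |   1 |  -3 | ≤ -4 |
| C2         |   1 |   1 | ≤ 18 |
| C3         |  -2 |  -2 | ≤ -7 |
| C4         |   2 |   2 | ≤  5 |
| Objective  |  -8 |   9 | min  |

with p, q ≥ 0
C4 requires 2p + 2q ≤ 5, while C3 (-2p - 2q ≤ -7) is equivalent to 2p + 2q ≥ 7. Together they would need 7 ≤ 2p + 2q ≤ 5, which is impossible since 7 > 5. No point satisfies all constraints.

The feasible region is empty; the LP is infeasible.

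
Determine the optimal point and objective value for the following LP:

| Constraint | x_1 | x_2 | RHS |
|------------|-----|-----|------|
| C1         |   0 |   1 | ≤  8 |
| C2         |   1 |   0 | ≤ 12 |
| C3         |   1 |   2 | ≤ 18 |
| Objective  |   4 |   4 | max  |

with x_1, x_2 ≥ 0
Each vertex is the intersection of two constraint boundaries that also satisfies all remaining constraints:
  x_1 = 0 and x_2 = 0 → (0, 0)
  x_1 = 12 and x_2 = 0 → (12, 0)
  x_1 = 12 and x_1 + 2x_2 = 18 → (12, 3)
  x_2 = 8 and x_1 + 2x_2 = 18 → (2, 8)
  x_2 = 8 and x_1 = 0 → (0, 8)

Evaluating z = 4x_1 + 4x_2 at each vertex:
  (0, 0): z = 0
  (12, 0): z = 48
  (12, 3): z = 60
  (2, 8): z = 40
  (0, 8): z = 32

The maximum is at (12, 3) with z = 60.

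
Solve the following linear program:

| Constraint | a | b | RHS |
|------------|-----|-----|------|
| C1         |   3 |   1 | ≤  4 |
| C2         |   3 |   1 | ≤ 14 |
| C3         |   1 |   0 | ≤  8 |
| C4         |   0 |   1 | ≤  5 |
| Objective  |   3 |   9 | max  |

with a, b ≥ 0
Each vertex is the intersection of two constraint boundaries that also satisfies all remaining constraints:
  a = 0 and b = 0 → (0, 0)
  3a + b = 4 and b = 0 → (1.333, 0)
  3a + b = 4 and a = 0 → (0, 4)

Evaluating z = 3a + 9b at each vertex:
  (0, 0): z = 0
  (1.333, 0): z = 4
  (0, 4): z = 36

The maximum is at (0, 4) with z = 36.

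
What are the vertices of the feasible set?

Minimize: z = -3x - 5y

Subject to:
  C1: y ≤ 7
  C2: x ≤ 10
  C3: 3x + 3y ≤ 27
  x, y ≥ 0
Each vertex is the intersection of two constraint boundaries that also satisfies all remaining constraints:
  x = 0 and y = 0 → (0, 0)
  3x + 3y = 27 and y = 0 → (9, 0)
  y = 7 and 3x + 3y = 27 → (2, 7)
  y = 7 and x = 0 → (0, 7)

Vertices: (0, 0), (9, 0), (2, 7), (0, 7)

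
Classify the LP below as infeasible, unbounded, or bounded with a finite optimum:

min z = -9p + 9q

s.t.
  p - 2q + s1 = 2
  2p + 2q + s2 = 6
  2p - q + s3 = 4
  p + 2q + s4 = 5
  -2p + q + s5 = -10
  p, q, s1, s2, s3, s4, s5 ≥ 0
The row 2p - q + s3 = 4 with s3 ≥ 0 requires 2p - q ≤ 4, while the row -2p + q + s5 = -10 with s5 ≥ 0 is equivalent to 2p - q ≥ 10. Together they would need 10 ≤ 2p - q ≤ 4, which is impossible since 10 > 4. No point satisfies all constraints.

The feasible region is empty; the LP is infeasible.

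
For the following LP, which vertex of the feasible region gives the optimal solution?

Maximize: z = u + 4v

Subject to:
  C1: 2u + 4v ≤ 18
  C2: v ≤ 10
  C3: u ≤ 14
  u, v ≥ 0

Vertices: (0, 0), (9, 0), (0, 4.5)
Evaluating z = u + 4v at each vertex:
  (0, 0): z = 0
  (9, 0): z = 9
  (0, 4.5): z = 18

The largest value is z = 18, attained at (0, 4.5).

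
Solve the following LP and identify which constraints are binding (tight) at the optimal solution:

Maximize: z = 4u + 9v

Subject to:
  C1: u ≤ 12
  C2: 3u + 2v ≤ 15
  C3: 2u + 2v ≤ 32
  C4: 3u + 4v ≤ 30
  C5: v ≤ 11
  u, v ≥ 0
Optimal: u = 0, v = 7.5
Binding: C2, C4, u ≥ 0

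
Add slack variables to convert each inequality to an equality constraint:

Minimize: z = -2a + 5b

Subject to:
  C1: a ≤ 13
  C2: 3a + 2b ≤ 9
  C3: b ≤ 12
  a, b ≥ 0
min z = -2a + 5b

s.t.
  a + s1 = 13
  3a + 2b + s2 = 9
  b + s3 = 12
  a, b, s1, s2, s3 ≥ 0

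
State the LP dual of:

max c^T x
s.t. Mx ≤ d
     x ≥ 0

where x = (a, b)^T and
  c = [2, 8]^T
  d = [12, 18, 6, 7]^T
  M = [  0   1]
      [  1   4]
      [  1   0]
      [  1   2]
Minimize: z = 12y1 + 18y2 + 6y3 + 7y4

Subject to:
  C1: -y2 - y3 - y4 ≤ -2
  C2: -y1 - 4y2 - 2y4 ≤ -8
  y1, y2, y3, y4 ≥ 0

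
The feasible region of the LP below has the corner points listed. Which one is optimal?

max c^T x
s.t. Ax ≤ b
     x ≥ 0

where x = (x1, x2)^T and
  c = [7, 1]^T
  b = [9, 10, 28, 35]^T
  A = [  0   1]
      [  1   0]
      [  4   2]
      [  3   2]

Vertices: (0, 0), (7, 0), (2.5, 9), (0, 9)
(7, 0) with z = 49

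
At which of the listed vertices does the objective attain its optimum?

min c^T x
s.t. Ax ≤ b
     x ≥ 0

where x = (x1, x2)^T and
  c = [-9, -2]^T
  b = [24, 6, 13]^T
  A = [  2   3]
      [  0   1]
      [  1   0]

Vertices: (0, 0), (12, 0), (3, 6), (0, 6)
(12, 0) with z = -108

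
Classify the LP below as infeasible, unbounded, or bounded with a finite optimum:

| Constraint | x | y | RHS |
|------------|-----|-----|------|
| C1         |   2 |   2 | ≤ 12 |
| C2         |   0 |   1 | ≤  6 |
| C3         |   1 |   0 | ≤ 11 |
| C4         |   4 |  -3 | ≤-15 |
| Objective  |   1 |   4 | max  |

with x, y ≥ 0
The point (0, 6) satisfies every constraint, so the LP is feasible; the constraints give x ≤ 11 and y ≤ 6, which with x, y ≥ 0 keep the feasible region inside a bounded box. A feasible, bounded LP attains a finite optimum at a vertex.

The LP has an optimal solution: (0, 6) with z = 24.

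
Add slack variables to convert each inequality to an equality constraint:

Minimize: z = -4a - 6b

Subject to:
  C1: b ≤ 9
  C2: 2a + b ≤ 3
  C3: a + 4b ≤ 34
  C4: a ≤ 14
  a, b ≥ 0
min z = -4a - 6b

s.t.
  b + s1 = 9
  2a + b + s2 = 3
  a + 4b + s3 = 34
  a + s4 = 14
  a, b, s1, s2, s3, s4 ≥ 0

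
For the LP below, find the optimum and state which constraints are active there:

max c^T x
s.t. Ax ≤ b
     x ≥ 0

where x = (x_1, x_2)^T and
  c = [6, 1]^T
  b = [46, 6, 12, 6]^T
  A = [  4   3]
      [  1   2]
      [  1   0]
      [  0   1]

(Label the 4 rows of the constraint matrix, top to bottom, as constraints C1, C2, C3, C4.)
Optimal: x_1 = 6, x_2 = 0
Binding: C2, x_2 ≥ 0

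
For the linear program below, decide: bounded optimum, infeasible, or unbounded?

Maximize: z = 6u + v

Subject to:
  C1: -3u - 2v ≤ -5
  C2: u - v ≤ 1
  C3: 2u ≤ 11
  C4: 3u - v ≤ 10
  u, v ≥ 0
Feasible point: (1, 1) satisfies every constraint, so the LP is feasible.
Direction d = (0, 1): for each constraint row a, a·d ≤ 0 —
  (-3)(0) + (-2)(1) = -2 ≤ 0
  (1)(0) + (-1)(1) = -1 ≤ 0
  (2)(0) + (0)(1) = 0 ≤ 0
  (3)(0) + (-1)(1) = -1 ≤ 0
and d ≥ 0, so (1, 1) + t·d stays feasible for every t ≥ 0. Along this ray z = 6u + v changes by 1 per unit t, so z → +∞.

The LP is unbounded; z can be made arbitrarily large.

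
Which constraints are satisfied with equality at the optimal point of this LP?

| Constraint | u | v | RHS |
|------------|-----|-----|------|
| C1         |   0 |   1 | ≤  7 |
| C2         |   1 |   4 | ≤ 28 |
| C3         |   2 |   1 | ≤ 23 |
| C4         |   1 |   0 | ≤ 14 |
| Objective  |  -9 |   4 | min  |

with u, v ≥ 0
Optimal: u = 11.5, v = 0
Slack at optimum:
  C1: slack = 7
  C2: slack = 16.5
  C3: slack = 0 (binding)
  C4: slack = 2.5
  u ≥ 0: u = 11.5
  v ≥ 0: v = 0 (binding)
Binding constraints: C3, v ≥ 0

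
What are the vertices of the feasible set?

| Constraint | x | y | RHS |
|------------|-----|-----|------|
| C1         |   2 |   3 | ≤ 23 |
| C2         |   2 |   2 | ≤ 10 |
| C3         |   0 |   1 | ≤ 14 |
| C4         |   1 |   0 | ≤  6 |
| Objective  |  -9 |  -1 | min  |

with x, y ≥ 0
Each vertex is the intersection of two constraint boundaries that also satisfies all remaining constraints:
  x = 0 and y = 0 → (0, 0)
  2x + 2y = 10 and y = 0 → (5, 0)
  2x + 2y = 10 and x = 0 → (0, 5)

Vertices: (0, 0), (5, 0), (0, 5)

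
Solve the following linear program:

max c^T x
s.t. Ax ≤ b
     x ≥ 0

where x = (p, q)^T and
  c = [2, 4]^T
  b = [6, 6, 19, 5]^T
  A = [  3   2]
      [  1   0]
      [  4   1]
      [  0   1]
Each vertex is the intersection of two constraint boundaries that also satisfies all remaining constraints:
  p = 0 and q = 0 → (0, 0)
  3p + 2q = 6 and q = 0 → (2, 0)
  3p + 2q = 6 and p = 0 → (0, 3)

Evaluating z = 2p + 4q at each vertex:
  (0, 0): z = 0
  (2, 0): z = 4
  (0, 3): z = 12

The maximum is at (0, 3) with z = 12.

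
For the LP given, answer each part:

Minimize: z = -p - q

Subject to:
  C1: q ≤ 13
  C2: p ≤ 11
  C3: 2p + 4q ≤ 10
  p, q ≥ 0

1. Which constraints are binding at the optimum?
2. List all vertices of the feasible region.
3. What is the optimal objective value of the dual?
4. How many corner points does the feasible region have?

1. C3, q ≥ 0
2. (0, 0), (5, 0), (0, 2.5)
3. -5 (by strong duality, equal to the primal optimum)
4. 3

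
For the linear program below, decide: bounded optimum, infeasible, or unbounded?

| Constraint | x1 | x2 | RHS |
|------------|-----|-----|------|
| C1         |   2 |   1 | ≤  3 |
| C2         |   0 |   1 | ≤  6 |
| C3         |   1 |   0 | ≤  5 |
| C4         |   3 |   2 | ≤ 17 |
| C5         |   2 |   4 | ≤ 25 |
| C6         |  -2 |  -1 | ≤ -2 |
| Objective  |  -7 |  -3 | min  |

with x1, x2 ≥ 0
The point (1.5, 0) satisfies every constraint, so the LP is feasible; the constraints give x1 ≤ 5 and x2 ≤ 6, which with x1, x2 ≥ 0 keep the feasible region inside a bounded box. A feasible, bounded LP attains a finite optimum at a vertex.

Evaluating z = -7x1 - 3x2 at each vertex:
  (1, 0): z = -7
  (1.5, 0): z = -10.5
  (0, 3): z = -9
  (0, 2): z = -6

Feasible with finite optimum z* = -10.5 at (1.5, 0).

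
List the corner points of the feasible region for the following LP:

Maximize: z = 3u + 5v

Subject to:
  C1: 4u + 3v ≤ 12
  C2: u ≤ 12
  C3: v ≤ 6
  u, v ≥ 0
Each vertex is the intersection of two constraint boundaries that also satisfies all remaining constraints:
  u = 0 and v = 0 → (0, 0)
  4u + 3v = 12 and v = 0 → (3, 0)
  4u + 3v = 12 and u = 0 → (0, 4)

Vertices: (0, 0), (3, 0), (0, 4)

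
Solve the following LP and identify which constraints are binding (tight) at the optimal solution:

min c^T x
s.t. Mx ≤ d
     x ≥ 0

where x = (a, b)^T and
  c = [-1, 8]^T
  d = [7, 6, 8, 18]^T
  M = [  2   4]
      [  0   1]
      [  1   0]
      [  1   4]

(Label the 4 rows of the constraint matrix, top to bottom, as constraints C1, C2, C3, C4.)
Optimal: a = 3.5, b = 0
Binding: C1, b ≥ 0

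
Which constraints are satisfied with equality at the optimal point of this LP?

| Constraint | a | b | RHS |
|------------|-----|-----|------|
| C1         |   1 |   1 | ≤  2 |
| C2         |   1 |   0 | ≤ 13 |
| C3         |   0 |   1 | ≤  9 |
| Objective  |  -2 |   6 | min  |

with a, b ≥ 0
Optimal: a = 2, b = 0
Slack at optimum:
  C1: slack = 0 (binding)
  C2: slack = 11
  C3: slack = 9
  a ≥ 0: a = 2
  b ≥ 0: b = 0 (binding)
Binding constraints: C1, b ≥ 0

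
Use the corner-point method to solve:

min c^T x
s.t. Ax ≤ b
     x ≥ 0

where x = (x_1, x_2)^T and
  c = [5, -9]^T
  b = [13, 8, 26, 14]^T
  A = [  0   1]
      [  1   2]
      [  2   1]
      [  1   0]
x_1 = 0, x_2 = 4, z = -36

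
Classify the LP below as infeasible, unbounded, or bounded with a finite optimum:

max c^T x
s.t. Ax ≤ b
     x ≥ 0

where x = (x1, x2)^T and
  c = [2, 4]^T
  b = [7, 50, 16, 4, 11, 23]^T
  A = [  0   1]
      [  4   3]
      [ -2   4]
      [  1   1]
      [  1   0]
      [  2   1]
The point (0, 4) satisfies every constraint, so the LP is feasible; the constraints give x1 ≤ 11 and x2 ≤ 7, which with x1, x2 ≥ 0 keep the feasible region inside a bounded box. A feasible, bounded LP attains a finite optimum at a vertex.

Feasible with finite optimum z* = 16 at (0, 4).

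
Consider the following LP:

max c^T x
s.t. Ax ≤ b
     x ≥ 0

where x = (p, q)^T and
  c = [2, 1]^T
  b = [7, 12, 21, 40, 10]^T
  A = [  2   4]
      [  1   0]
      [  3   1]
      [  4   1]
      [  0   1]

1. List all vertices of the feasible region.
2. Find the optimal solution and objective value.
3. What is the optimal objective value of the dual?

1. (0, 0), (3.5, 0), (0, 1.75)
2. p = 3.5, q = 0, z = 7
3. 7 (by strong duality, equal to the primal optimum)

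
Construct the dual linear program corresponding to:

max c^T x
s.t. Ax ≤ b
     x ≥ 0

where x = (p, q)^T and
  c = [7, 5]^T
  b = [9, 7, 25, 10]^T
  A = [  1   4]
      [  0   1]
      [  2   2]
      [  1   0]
Minimize: z = 9y1 + 7y2 + 25y3 + 10y4

Subject to:
  C1: -y1 - 2y3 - y4 ≤ -7
  C2: -4y1 - y2 - 2y3 ≤ -5
  y1, y2, y3, y4 ≥ 0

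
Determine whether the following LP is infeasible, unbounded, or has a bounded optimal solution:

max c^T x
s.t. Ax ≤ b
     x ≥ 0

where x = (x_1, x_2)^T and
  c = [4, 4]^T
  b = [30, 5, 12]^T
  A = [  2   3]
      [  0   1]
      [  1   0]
The point (12, 2) satisfies every constraint, so the LP is feasible; the constraints give x_1 ≤ 12 and x_2 ≤ 5, which with x_1, x_2 ≥ 0 keep the feasible region inside a bounded box. A feasible, bounded LP attains a finite optimum at a vertex.

Evaluating z = 4x_1 + 4x_2 at each vertex:
  (0, 0): z = 0
  (12, 0): z = 48
  (12, 2): z = 56
  (7.5, 5): z = 50
  (0, 5): z = 20

Feasible with finite optimum z* = 56 at (12, 2).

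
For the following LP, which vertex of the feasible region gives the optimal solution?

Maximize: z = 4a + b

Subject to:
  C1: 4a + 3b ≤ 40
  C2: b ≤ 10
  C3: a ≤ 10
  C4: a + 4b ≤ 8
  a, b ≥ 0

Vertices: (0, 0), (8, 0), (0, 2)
(8, 0) with z = 32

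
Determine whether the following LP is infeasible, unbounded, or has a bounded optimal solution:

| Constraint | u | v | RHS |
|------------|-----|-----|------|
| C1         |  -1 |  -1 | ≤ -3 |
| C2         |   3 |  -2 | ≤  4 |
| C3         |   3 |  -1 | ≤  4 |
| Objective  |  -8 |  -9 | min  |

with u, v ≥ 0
Feasible point: (0, 3) satisfies every constraint, so the LP is feasible.
Direction d = (0, 1): for each constraint row a, a·d ≤ 0 —
  (-1)(0) + (-1)(1) = -1 ≤ 0
  (3)(0) + (-2)(1) = -2 ≤ 0
  (3)(0) + (-1)(1) = -1 ≤ 0
and d ≥ 0, so (0, 3) + t·d stays feasible for every t ≥ 0. Along this ray z = -8u - 9v changes by -9 per unit t, so z → −∞.

Unbounded: there is a feasible ray along which z → −∞.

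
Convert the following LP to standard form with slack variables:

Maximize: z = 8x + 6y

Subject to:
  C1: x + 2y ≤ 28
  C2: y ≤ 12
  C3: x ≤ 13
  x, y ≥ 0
max z = 8x + 6y

s.t.
  x + 2y + s1 = 28
  y + s2 = 12
  x + s3 = 13
  x, y, s1, s2, s3 ≥ 0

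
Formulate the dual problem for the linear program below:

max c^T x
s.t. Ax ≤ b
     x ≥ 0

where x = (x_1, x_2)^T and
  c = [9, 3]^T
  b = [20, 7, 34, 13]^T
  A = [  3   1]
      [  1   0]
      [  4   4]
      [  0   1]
Minimize: z = 20y1 + 7y2 + 34y3 + 13y4

Subject to:
  C1: -3y1 - y2 - 4y3 ≤ -9
  C2: -y1 - 4y3 - y4 ≤ -3
  y1, y2, y3, y4 ≥ 0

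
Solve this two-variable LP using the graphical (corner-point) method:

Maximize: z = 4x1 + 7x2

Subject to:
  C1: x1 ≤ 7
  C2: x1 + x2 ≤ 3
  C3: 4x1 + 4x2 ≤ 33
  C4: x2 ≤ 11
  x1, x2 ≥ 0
x1 = 0, x2 = 3, z = 21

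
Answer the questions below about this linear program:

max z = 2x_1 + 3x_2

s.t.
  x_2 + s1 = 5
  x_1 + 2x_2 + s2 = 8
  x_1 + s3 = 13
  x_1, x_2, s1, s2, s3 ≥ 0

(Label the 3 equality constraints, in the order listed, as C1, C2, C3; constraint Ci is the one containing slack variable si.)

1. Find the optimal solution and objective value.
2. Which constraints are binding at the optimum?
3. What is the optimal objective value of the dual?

1. x_1 = 8, x_2 = 0, z = 16
2. C2, x_2 ≥ 0
3. 16 (by strong duality, equal to the primal optimum)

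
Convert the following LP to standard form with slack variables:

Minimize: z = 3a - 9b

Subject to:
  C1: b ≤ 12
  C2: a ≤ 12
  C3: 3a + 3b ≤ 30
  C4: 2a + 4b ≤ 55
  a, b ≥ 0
min z = 3a - 9b

s.t.
  b + s1 = 12
  a + s2 = 12
  3a + 3b + s3 = 30
  2a + 4b + s4 = 55
  a, b, s1, s2, s3, s4 ≥ 0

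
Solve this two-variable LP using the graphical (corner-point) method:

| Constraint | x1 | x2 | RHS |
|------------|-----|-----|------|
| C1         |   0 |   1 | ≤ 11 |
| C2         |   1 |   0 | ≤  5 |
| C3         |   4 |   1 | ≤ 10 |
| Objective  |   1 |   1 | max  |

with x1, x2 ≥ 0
Each vertex is the intersection of two constraint boundaries that also satisfies all remaining constraints:
  x1 = 0 and x2 = 0 → (0, 0)
  4x1 + x2 = 10 and x2 = 0 → (2.5, 0)
  4x1 + x2 = 10 and x1 = 0 → (0, 10)

Evaluating z = x1 + x2 at each vertex:
  (0, 0): z = 0
  (2.5, 0): z = 2.5
  (0, 10): z = 10

The maximum is at (0, 10) with z = 10.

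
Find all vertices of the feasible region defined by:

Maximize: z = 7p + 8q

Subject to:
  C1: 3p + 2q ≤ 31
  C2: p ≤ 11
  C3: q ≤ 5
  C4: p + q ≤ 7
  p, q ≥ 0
Each vertex is the intersection of two constraint boundaries that also satisfies all remaining constraints:
  p = 0 and q = 0 → (0, 0)
  p + q = 7 and q = 0 → (7, 0)
  q = 5 and p + q = 7 → (2, 5)
  q = 5 and p = 0 → (0, 5)

Vertices: (0, 0), (7, 0), (2, 5), (0, 5)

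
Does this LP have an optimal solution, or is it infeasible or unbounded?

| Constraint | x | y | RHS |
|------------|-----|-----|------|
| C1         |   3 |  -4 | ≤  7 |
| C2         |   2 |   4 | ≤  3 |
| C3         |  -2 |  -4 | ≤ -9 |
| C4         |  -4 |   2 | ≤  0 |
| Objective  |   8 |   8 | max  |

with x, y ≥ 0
C2 requires 2x + 4y ≤ 3, while C3 (-2x - 4y ≤ -9) is equivalent to 2x + 4y ≥ 9. Together they would need 9 ≤ 2x + 4y ≤ 3, which is impossible since 9 > 3. No point satisfies all constraints.

The feasible region is empty; the LP is infeasible.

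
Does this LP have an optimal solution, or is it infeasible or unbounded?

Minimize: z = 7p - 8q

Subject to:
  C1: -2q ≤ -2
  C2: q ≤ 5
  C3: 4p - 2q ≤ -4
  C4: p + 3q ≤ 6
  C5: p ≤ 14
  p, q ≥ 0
The point (0, 2) satisfies every constraint, so the LP is feasible; the constraints give p ≤ 14 and q ≤ 5, which with p, q ≥ 0 keep the feasible region inside a bounded box. A feasible, bounded LP attains a finite optimum at a vertex.

Evaluating z = 7p - 8q at each vertex:
  (0, 2): z = -16

The LP has an optimal solution: (0, 2) with z = -16.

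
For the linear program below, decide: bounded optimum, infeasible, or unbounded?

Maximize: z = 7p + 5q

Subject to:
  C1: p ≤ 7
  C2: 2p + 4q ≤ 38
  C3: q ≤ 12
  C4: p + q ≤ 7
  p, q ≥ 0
The point (7, 0) satisfies every constraint, so the LP is feasible; the constraints give p ≤ 7 and q ≤ 12, which with p, q ≥ 0 keep the feasible region inside a bounded box. A feasible, bounded LP attains a finite optimum at a vertex.

Evaluating z = 7p + 5q at each vertex:
  (0, 0): z = 0
  (7, 0): z = 49
  (0, 7): z = 35

Bounded optimum: z* = 49 at (7, 0).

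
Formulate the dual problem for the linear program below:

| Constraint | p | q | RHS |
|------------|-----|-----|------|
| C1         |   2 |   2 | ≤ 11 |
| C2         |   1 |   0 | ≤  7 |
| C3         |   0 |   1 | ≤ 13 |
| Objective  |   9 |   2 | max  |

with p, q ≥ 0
Minimize: z = 11y1 + 7y2 + 13y3

Subject to:
  C1: -2y1 - y2 ≤ -9
  C2: -2y1 - y3 ≤ -2
  y1, y2, y3 ≥ 0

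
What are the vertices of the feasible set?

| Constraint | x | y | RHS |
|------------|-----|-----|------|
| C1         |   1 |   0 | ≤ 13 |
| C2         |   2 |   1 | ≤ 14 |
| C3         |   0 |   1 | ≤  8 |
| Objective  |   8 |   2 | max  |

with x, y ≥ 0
Each vertex is the intersection of two constraint boundaries that also satisfies all remaining constraints:
  x = 0 and y = 0 → (0, 0)
  2x + y = 14 and y = 0 → (7, 0)
  2x + y = 14 and y = 8 → (3, 8)
  y = 8 and x = 0 → (0, 8)

Vertices: (0, 0), (7, 0), (3, 8), (0, 8)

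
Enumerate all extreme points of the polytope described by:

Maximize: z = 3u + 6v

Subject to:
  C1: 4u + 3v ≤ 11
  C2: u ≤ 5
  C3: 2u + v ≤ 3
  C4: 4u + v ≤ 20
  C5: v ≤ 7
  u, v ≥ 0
Each vertex is the intersection of two constraint boundaries that also satisfies all remaining constraints:
  u = 0 and v = 0 → (0, 0)
  2u + v = 3 and v = 0 → (1.5, 0)
  2u + v = 3 and u = 0 → (0, 3)

Vertices: (0, 0), (1.5, 0), (0, 3)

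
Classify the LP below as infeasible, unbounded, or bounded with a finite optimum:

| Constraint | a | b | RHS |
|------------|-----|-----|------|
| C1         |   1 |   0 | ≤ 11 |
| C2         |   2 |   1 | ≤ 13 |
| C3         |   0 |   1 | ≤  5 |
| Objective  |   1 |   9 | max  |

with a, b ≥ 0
The point (4, 5) satisfies every constraint, so the LP is feasible; the constraints give a ≤ 11 and b ≤ 5, which with a, b ≥ 0 keep the feasible region inside a bounded box. A feasible, bounded LP attains a finite optimum at a vertex.

Feasible with finite optimum z* = 49 at (4, 5).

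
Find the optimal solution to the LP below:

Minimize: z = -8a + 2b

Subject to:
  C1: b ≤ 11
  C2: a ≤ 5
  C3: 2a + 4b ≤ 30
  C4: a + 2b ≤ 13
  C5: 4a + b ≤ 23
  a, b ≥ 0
a = 5, b = 0, z = -40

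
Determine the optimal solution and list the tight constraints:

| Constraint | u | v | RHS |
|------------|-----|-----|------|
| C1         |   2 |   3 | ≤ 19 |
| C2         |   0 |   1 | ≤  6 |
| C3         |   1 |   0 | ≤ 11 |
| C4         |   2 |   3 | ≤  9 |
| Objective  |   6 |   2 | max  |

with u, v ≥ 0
Optimal: u = 4.5, v = 0
Slack at optimum:
  C1: slack = 10
  C2: slack = 6
  C3: slack = 6.5
  C4: slack = 0 (binding)
  u ≥ 0: u = 4.5
  v ≥ 0: v = 0 (binding)
Binding constraints: C4, v ≥ 0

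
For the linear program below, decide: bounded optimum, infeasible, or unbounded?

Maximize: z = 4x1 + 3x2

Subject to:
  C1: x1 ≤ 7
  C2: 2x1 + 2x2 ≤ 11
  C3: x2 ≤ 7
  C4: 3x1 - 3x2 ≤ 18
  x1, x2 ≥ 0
The point (5.5, 0) satisfies every constraint, so the LP is feasible; the constraints give x1 ≤ 7 and x2 ≤ 7, which with x1, x2 ≥ 0 keep the feasible region inside a bounded box. A feasible, bounded LP attains a finite optimum at a vertex.

Feasible with finite optimum z* = 22 at (5.5, 0).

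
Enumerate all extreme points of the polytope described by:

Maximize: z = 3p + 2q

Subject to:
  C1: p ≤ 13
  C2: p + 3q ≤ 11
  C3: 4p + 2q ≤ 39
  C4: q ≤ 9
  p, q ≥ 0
Each vertex is the intersection of two constraint boundaries that also satisfies all remaining constraints:
  p = 0 and q = 0 → (0, 0)
  4p + 2q = 39 and q = 0 → (9.75, 0)
  p + 3q = 11 and 4p + 2q = 39 → (9.5, 0.5)
  p + 3q = 11 and p = 0 → (0, 3.667)

Vertices: (0, 0), (9.75, 0), (9.5, 0.5), (0, 3.667)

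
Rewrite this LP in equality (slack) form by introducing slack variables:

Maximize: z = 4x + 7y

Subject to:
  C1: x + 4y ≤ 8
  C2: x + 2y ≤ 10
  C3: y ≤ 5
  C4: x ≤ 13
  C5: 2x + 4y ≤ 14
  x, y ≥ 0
max z = 4x + 7y

s.t.
  x + 4y + s1 = 8
  x + 2y + s2 = 10
  y + s3 = 5
  x + s4 = 13
  2x + 4y + s5 = 14
  x, y, s1, s2, s3, s4, s5 ≥ 0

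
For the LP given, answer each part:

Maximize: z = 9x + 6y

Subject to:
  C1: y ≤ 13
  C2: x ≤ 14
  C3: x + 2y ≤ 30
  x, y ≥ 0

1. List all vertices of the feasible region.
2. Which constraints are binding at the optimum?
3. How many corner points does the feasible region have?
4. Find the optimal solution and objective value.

1. (0, 0), (14, 0), (14, 8), (4, 13), (0, 13)
2. C2, C3
3. 5
4. x = 14, y = 8, z = 174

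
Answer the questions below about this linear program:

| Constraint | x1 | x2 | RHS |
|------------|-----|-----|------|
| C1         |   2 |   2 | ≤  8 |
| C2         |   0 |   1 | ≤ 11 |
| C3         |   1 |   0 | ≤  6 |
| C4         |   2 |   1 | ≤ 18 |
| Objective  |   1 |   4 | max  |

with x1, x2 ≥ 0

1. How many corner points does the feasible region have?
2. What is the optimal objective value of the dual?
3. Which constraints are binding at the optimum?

1. 3
2. 16 (by strong duality, equal to the primal optimum)
3. C1, x1 ≥ 0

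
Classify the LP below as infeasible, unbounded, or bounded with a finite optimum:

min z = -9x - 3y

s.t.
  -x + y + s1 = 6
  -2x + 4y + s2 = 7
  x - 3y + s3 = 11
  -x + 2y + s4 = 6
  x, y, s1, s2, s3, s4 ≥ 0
Feasible point: (0, 0) satisfies every constraint, so the LP is feasible.
Direction d = (2, 1): for each constraint row a, a·d ≤ 0 —
  (-1)(2) + (1)(1) = -1 ≤ 0
  (-2)(2) + (4)(1) = 0 ≤ 0
  (1)(2) + (-3)(1) = -1 ≤ 0
  (-1)(2) + (2)(1) = 0 ≤ 0
and d ≥ 0, so (0, 0) + t·d stays feasible for every t ≥ 0. Along this ray z = -9x - 3y changes by -21 per unit t, so z → −∞.

Unbounded: there is a feasible ray along which z → −∞.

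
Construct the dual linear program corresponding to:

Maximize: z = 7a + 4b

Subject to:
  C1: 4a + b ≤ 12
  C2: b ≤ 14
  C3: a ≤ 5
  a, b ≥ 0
Minimize: z = 12y1 + 14y2 + 5y3

Subject to:
  C1: -4y1 - y3 ≤ -7
  C2: -y1 - y2 ≤ -4
  y1, y2, y3 ≥ 0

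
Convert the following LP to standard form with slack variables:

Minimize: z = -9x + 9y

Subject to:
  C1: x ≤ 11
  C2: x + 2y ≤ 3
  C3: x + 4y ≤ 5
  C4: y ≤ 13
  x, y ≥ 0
min z = -9x + 9y

s.t.
  x + s1 = 11
  x + 2y + s2 = 3
  x + 4y + s3 = 5
  y + s4 = 13
  x, y, s1, s2, s3, s4 ≥ 0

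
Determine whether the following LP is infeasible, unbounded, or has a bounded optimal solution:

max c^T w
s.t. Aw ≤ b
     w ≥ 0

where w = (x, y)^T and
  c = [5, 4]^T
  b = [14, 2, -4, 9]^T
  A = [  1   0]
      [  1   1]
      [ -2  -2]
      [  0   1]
The point (2, 0) satisfies every constraint, so the LP is feasible; the constraints give x ≤ 14 and y ≤ 9, which with x, y ≥ 0 keep the feasible region inside a bounded box. A feasible, bounded LP attains a finite optimum at a vertex.

Evaluating z = 5x + 4y at each vertex:
  (2, 0): z = 10
  (0, 2): z = 8

Feasible with finite optimum z* = 10 at (2, 0).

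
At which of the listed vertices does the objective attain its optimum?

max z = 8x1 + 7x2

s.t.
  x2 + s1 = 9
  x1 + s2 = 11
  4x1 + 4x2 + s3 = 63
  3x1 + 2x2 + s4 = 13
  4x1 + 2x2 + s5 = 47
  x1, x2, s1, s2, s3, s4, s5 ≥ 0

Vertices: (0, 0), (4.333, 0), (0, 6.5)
(0, 6.5) with z = 45.5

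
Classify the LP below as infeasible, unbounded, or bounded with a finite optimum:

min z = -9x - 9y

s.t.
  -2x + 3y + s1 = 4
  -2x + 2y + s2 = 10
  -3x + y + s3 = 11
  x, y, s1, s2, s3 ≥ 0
Feasible point: (0, 0) satisfies every constraint, so the LP is feasible.
Direction d = (1, 0): for each constraint row a, a·d ≤ 0 —
  (-2)(1) + (3)(0) = -2 ≤ 0
  (-2)(1) + (2)(0) = -2 ≤ 0
  (-3)(1) + (1)(0) = -3 ≤ 0
and d ≥ 0, so (0, 0) + t·d stays feasible for every t ≥ 0. Along this ray z = -9x - 9y changes by -9 per unit t, so z → −∞.

Unbounded — the objective can decrease without bound over the feasible region.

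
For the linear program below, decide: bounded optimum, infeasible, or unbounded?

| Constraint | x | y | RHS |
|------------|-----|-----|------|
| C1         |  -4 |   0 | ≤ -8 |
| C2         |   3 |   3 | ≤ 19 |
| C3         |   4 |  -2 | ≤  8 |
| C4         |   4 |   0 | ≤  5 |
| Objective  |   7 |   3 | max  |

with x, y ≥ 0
C4 requires 4x ≤ 5, while C1 (-4x ≤ -8) is equivalent to 4x ≥ 8. Together they would need 8 ≤ 4x ≤ 5, which is impossible since 8 > 5. No point satisfies all constraints.

Infeasible — the constraint set is empty.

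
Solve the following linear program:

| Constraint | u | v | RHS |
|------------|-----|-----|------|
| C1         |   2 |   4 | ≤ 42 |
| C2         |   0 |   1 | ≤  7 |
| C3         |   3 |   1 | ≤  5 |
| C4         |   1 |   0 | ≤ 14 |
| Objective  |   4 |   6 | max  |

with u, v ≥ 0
u = 0, v = 5, z = 30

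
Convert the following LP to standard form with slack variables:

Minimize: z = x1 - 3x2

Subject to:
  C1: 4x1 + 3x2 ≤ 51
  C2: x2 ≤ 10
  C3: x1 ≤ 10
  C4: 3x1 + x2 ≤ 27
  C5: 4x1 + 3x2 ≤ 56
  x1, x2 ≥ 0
min z = x1 - 3x2

s.t.
  4x1 + 3x2 + s1 = 51
  x2 + s2 = 10
  x1 + s3 = 10
  3x1 + x2 + s4 = 27
  4x1 + 3x2 + s5 = 56
  x1, x2, s1, s2, s3, s4, s5 ≥ 0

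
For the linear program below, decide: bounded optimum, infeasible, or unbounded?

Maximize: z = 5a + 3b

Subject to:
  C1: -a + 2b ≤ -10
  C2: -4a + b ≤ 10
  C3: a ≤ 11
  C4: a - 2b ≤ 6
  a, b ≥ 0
C4 requires a - 2b ≤ 6, while C1 (-a + 2b ≤ -10) is equivalent to a - 2b ≥ 10. Together they would need 10 ≤ a - 2b ≤ 6, which is impossible since 10 > 6. No point satisfies all constraints.

Infeasible — the constraint set is empty.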